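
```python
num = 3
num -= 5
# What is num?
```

Answer: -2

Derivation:
Trace (tracking num):
num = 3  # -> num = 3
num -= 5  # -> num = -2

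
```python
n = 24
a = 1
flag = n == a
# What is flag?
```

Trace (tracking flag):
n = 24  # -> n = 24
a = 1  # -> a = 1
flag = n == a  # -> flag = False

Answer: False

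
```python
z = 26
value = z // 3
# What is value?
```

Answer: 8

Derivation:
Trace (tracking value):
z = 26  # -> z = 26
value = z // 3  # -> value = 8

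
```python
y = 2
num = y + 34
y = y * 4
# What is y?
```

Trace (tracking y):
y = 2  # -> y = 2
num = y + 34  # -> num = 36
y = y * 4  # -> y = 8

Answer: 8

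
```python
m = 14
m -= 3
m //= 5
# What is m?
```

Trace (tracking m):
m = 14  # -> m = 14
m -= 3  # -> m = 11
m //= 5  # -> m = 2

Answer: 2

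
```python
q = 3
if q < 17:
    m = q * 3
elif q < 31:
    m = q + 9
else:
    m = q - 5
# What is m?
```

Answer: 9

Derivation:
Trace (tracking m):
q = 3  # -> q = 3
if q < 17:  # condition is True
    m = q * 3  # -> m = 9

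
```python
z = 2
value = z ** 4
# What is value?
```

Trace (tracking value):
z = 2  # -> z = 2
value = z ** 4  # -> value = 16

Answer: 16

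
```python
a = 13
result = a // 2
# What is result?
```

Answer: 6

Derivation:
Trace (tracking result):
a = 13  # -> a = 13
result = a // 2  # -> result = 6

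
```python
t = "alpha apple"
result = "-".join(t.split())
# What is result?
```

Answer: 'alpha-apple'

Derivation:
Trace (tracking result):
t = 'alpha apple'  # -> t = 'alpha apple'
result = '-'.join(t.split())  # -> result = 'alpha-apple'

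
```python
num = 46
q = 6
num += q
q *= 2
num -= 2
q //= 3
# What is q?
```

Trace (tracking q):
num = 46  # -> num = 46
q = 6  # -> q = 6
num += q  # -> num = 52
q *= 2  # -> q = 12
num -= 2  # -> num = 50
q //= 3  # -> q = 4

Answer: 4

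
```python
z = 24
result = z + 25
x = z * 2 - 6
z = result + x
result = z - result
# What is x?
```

Trace (tracking x):
z = 24  # -> z = 24
result = z + 25  # -> result = 49
x = z * 2 - 6  # -> x = 42
z = result + x  # -> z = 91
result = z - result  # -> result = 42

Answer: 42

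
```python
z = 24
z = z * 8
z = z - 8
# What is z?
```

Trace (tracking z):
z = 24  # -> z = 24
z = z * 8  # -> z = 192
z = z - 8  # -> z = 184

Answer: 184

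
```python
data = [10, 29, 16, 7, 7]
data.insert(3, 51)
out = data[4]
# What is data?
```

Answer: [10, 29, 16, 51, 7, 7]

Derivation:
Trace (tracking data):
data = [10, 29, 16, 7, 7]  # -> data = [10, 29, 16, 7, 7]
data.insert(3, 51)  # -> data = [10, 29, 16, 51, 7, 7]
out = data[4]  # -> out = 7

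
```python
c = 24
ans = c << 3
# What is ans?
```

Answer: 192

Derivation:
Trace (tracking ans):
c = 24  # -> c = 24
ans = c << 3  # -> ans = 192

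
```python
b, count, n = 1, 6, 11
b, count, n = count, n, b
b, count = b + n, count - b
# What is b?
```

Trace (tracking b):
b, count, n = (1, 6, 11)  # -> b = 1, count = 6, n = 11
b, count, n = (count, n, b)  # -> b = 6, count = 11, n = 1
b, count = (b + n, count - b)  # -> b = 7, count = 5

Answer: 7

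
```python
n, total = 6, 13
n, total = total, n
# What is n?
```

Answer: 13

Derivation:
Trace (tracking n):
n, total = (6, 13)  # -> n = 6, total = 13
n, total = (total, n)  # -> n = 13, total = 6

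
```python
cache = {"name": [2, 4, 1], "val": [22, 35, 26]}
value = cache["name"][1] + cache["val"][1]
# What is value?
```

Trace (tracking value):
cache = {'name': [2, 4, 1], 'val': [22, 35, 26]}  # -> cache = {'name': [2, 4, 1], 'val': [22, 35, 26]}
value = cache['name'][1] + cache['val'][1]  # -> value = 39

Answer: 39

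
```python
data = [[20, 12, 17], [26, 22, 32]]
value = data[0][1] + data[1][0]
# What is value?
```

Trace (tracking value):
data = [[20, 12, 17], [26, 22, 32]]  # -> data = [[20, 12, 17], [26, 22, 32]]
value = data[0][1] + data[1][0]  # -> value = 38

Answer: 38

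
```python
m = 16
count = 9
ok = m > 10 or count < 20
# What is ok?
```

Answer: True

Derivation:
Trace (tracking ok):
m = 16  # -> m = 16
count = 9  # -> count = 9
ok = m > 10 or count < 20  # -> ok = True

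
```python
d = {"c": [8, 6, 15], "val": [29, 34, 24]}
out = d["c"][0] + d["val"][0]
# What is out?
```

Answer: 37

Derivation:
Trace (tracking out):
d = {'c': [8, 6, 15], 'val': [29, 34, 24]}  # -> d = {'c': [8, 6, 15], 'val': [29, 34, 24]}
out = d['c'][0] + d['val'][0]  # -> out = 37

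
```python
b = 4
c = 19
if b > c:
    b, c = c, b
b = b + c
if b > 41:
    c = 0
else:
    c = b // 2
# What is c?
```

Trace (tracking c):
b = 4  # -> b = 4
c = 19  # -> c = 19
if b > c:  # condition is False
b = b + c  # -> b = 23
if b > 41:  # condition is False
else:
    c = b // 2  # -> c = 11

Answer: 11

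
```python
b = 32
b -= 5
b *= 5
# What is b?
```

Answer: 135

Derivation:
Trace (tracking b):
b = 32  # -> b = 32
b -= 5  # -> b = 27
b *= 5  # -> b = 135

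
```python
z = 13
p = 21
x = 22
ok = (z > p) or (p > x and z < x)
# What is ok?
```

Answer: False

Derivation:
Trace (tracking ok):
z = 13  # -> z = 13
p = 21  # -> p = 21
x = 22  # -> x = 22
ok = z > p or (p > x and z < x)  # -> ok = False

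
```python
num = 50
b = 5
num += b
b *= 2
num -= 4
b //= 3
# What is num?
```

Answer: 51

Derivation:
Trace (tracking num):
num = 50  # -> num = 50
b = 5  # -> b = 5
num += b  # -> num = 55
b *= 2  # -> b = 10
num -= 4  # -> num = 51
b //= 3  # -> b = 3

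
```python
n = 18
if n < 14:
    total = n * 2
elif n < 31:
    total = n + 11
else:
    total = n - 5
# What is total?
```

Trace (tracking total):
n = 18  # -> n = 18
if n < 14:  # condition is False
elif n < 31:  # condition is True
    total = n + 11  # -> total = 29

Answer: 29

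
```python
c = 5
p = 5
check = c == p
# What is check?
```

Answer: True

Derivation:
Trace (tracking check):
c = 5  # -> c = 5
p = 5  # -> p = 5
check = c == p  # -> check = True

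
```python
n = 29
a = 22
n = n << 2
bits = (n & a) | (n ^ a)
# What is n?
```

Answer: 116

Derivation:
Trace (tracking n):
n = 29  # -> n = 29
a = 22  # -> a = 22
n = n << 2  # -> n = 116
bits = n & a | n ^ a  # -> bits = 118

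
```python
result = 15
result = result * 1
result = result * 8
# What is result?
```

Answer: 120

Derivation:
Trace (tracking result):
result = 15  # -> result = 15
result = result * 1  # -> result = 15
result = result * 8  # -> result = 120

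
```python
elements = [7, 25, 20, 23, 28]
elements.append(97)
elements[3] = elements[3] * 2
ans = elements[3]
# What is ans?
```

Answer: 46

Derivation:
Trace (tracking ans):
elements = [7, 25, 20, 23, 28]  # -> elements = [7, 25, 20, 23, 28]
elements.append(97)  # -> elements = [7, 25, 20, 23, 28, 97]
elements[3] = elements[3] * 2  # -> elements = [7, 25, 20, 46, 28, 97]
ans = elements[3]  # -> ans = 46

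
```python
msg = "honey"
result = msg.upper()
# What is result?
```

Trace (tracking result):
msg = 'honey'  # -> msg = 'honey'
result = msg.upper()  # -> result = 'HONEY'

Answer: 'HONEY'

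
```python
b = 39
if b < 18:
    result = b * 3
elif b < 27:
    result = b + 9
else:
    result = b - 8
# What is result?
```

Answer: 31

Derivation:
Trace (tracking result):
b = 39  # -> b = 39
if b < 18:  # condition is False
elif b < 27:  # condition is False
else:
    result = b - 8  # -> result = 31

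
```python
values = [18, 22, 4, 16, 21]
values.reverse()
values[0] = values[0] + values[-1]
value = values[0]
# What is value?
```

Answer: 39

Derivation:
Trace (tracking value):
values = [18, 22, 4, 16, 21]  # -> values = [18, 22, 4, 16, 21]
values.reverse()  # -> values = [21, 16, 4, 22, 18]
values[0] = values[0] + values[-1]  # -> values = [39, 16, 4, 22, 18]
value = values[0]  # -> value = 39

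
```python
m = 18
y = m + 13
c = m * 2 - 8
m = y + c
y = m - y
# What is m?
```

Trace (tracking m):
m = 18  # -> m = 18
y = m + 13  # -> y = 31
c = m * 2 - 8  # -> c = 28
m = y + c  # -> m = 59
y = m - y  # -> y = 28

Answer: 59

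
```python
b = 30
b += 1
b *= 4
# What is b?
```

Trace (tracking b):
b = 30  # -> b = 30
b += 1  # -> b = 31
b *= 4  # -> b = 124

Answer: 124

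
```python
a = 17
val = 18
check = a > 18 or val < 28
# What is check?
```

Trace (tracking check):
a = 17  # -> a = 17
val = 18  # -> val = 18
check = a > 18 or val < 28  # -> check = True

Answer: True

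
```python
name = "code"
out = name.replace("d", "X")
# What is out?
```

Answer: 'coXe'

Derivation:
Trace (tracking out):
name = 'code'  # -> name = 'code'
out = name.replace('d', 'X')  # -> out = 'coXe'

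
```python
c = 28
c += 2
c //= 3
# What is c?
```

Answer: 10

Derivation:
Trace (tracking c):
c = 28  # -> c = 28
c += 2  # -> c = 30
c //= 3  # -> c = 10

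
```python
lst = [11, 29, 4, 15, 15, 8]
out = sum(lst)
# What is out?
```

Trace (tracking out):
lst = [11, 29, 4, 15, 15, 8]  # -> lst = [11, 29, 4, 15, 15, 8]
out = sum(lst)  # -> out = 82

Answer: 82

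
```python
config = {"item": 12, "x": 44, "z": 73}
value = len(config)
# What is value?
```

Answer: 3

Derivation:
Trace (tracking value):
config = {'item': 12, 'x': 44, 'z': 73}  # -> config = {'item': 12, 'x': 44, 'z': 73}
value = len(config)  # -> value = 3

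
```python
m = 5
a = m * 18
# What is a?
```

Answer: 90

Derivation:
Trace (tracking a):
m = 5  # -> m = 5
a = m * 18  # -> a = 90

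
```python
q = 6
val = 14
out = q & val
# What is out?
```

Trace (tracking out):
q = 6  # -> q = 6
val = 14  # -> val = 14
out = q & val  # -> out = 6

Answer: 6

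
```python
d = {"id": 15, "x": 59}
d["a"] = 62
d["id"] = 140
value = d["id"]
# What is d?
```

Trace (tracking d):
d = {'id': 15, 'x': 59}  # -> d = {'id': 15, 'x': 59}
d['a'] = 62  # -> d = {'id': 15, 'x': 59, 'a': 62}
d['id'] = 140  # -> d = {'id': 140, 'x': 59, 'a': 62}
value = d['id']  # -> value = 140

Answer: {'id': 140, 'x': 59, 'a': 62}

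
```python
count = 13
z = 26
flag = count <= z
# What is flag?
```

Answer: True

Derivation:
Trace (tracking flag):
count = 13  # -> count = 13
z = 26  # -> z = 26
flag = count <= z  # -> flag = True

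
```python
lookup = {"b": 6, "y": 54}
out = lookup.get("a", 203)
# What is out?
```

Trace (tracking out):
lookup = {'b': 6, 'y': 54}  # -> lookup = {'b': 6, 'y': 54}
out = lookup.get('a', 203)  # -> out = 203

Answer: 203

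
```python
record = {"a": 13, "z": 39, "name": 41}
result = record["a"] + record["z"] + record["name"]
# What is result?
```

Trace (tracking result):
record = {'a': 13, 'z': 39, 'name': 41}  # -> record = {'a': 13, 'z': 39, 'name': 41}
result = record['a'] + record['z'] + record['name']  # -> result = 93

Answer: 93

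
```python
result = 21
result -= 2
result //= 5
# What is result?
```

Answer: 3

Derivation:
Trace (tracking result):
result = 21  # -> result = 21
result -= 2  # -> result = 19
result //= 5  # -> result = 3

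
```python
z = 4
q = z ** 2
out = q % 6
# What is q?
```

Trace (tracking q):
z = 4  # -> z = 4
q = z ** 2  # -> q = 16
out = q % 6  # -> out = 4

Answer: 16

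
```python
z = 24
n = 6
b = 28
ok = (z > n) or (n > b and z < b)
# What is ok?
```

Answer: True

Derivation:
Trace (tracking ok):
z = 24  # -> z = 24
n = 6  # -> n = 6
b = 28  # -> b = 28
ok = z > n or (n > b and z < b)  # -> ok = True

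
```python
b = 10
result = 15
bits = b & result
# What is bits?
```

Answer: 10

Derivation:
Trace (tracking bits):
b = 10  # -> b = 10
result = 15  # -> result = 15
bits = b & result  # -> bits = 10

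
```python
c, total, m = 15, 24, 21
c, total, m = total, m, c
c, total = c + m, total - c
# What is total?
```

Trace (tracking total):
c, total, m = (15, 24, 21)  # -> c = 15, total = 24, m = 21
c, total, m = (total, m, c)  # -> c = 24, total = 21, m = 15
c, total = (c + m, total - c)  # -> c = 39, total = -3

Answer: -3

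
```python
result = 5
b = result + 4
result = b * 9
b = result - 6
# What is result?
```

Trace (tracking result):
result = 5  # -> result = 5
b = result + 4  # -> b = 9
result = b * 9  # -> result = 81
b = result - 6  # -> b = 75

Answer: 81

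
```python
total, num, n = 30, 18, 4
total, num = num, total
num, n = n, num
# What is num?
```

Answer: 4

Derivation:
Trace (tracking num):
total, num, n = (30, 18, 4)  # -> total = 30, num = 18, n = 4
total, num = (num, total)  # -> total = 18, num = 30
num, n = (n, num)  # -> num = 4, n = 30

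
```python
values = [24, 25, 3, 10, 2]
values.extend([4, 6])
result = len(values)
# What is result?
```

Answer: 7

Derivation:
Trace (tracking result):
values = [24, 25, 3, 10, 2]  # -> values = [24, 25, 3, 10, 2]
values.extend([4, 6])  # -> values = [24, 25, 3, 10, 2, 4, 6]
result = len(values)  # -> result = 7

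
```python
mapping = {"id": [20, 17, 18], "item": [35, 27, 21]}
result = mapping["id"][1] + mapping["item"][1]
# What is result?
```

Trace (tracking result):
mapping = {'id': [20, 17, 18], 'item': [35, 27, 21]}  # -> mapping = {'id': [20, 17, 18], 'item': [35, 27, 21]}
result = mapping['id'][1] + mapping['item'][1]  # -> result = 44

Answer: 44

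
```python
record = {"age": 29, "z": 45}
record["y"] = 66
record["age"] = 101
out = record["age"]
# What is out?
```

Answer: 101

Derivation:
Trace (tracking out):
record = {'age': 29, 'z': 45}  # -> record = {'age': 29, 'z': 45}
record['y'] = 66  # -> record = {'age': 29, 'z': 45, 'y': 66}
record['age'] = 101  # -> record = {'age': 101, 'z': 45, 'y': 66}
out = record['age']  # -> out = 101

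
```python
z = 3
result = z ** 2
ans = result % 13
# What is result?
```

Answer: 9

Derivation:
Trace (tracking result):
z = 3  # -> z = 3
result = z ** 2  # -> result = 9
ans = result % 13  # -> ans = 9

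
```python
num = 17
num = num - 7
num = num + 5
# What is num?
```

Trace (tracking num):
num = 17  # -> num = 17
num = num - 7  # -> num = 10
num = num + 5  # -> num = 15

Answer: 15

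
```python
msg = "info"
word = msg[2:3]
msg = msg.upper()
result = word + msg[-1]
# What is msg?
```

Trace (tracking msg):
msg = 'info'  # -> msg = 'info'
word = msg[2:3]  # -> word = 'f'
msg = msg.upper()  # -> msg = 'INFO'
result = word + msg[-1]  # -> result = 'fO'

Answer: 'INFO'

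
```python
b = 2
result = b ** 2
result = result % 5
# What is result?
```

Trace (tracking result):
b = 2  # -> b = 2
result = b ** 2  # -> result = 4
result = result % 5  # -> result = 4

Answer: 4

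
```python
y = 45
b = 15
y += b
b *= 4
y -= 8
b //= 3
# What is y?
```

Answer: 52

Derivation:
Trace (tracking y):
y = 45  # -> y = 45
b = 15  # -> b = 15
y += b  # -> y = 60
b *= 4  # -> b = 60
y -= 8  # -> y = 52
b //= 3  # -> b = 20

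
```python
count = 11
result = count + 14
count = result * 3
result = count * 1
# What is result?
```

Answer: 75

Derivation:
Trace (tracking result):
count = 11  # -> count = 11
result = count + 14  # -> result = 25
count = result * 3  # -> count = 75
result = count * 1  # -> result = 75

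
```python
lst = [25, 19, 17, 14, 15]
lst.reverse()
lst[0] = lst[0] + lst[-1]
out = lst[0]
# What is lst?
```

Trace (tracking lst):
lst = [25, 19, 17, 14, 15]  # -> lst = [25, 19, 17, 14, 15]
lst.reverse()  # -> lst = [15, 14, 17, 19, 25]
lst[0] = lst[0] + lst[-1]  # -> lst = [40, 14, 17, 19, 25]
out = lst[0]  # -> out = 40

Answer: [40, 14, 17, 19, 25]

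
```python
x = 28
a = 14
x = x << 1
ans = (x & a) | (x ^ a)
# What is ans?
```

Answer: 62

Derivation:
Trace (tracking ans):
x = 28  # -> x = 28
a = 14  # -> a = 14
x = x << 1  # -> x = 56
ans = x & a | x ^ a  # -> ans = 62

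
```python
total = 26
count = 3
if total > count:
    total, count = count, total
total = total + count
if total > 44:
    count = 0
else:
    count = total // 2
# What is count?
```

Answer: 14

Derivation:
Trace (tracking count):
total = 26  # -> total = 26
count = 3  # -> count = 3
if total > count:  # condition is True
    total, count = (count, total)  # -> total = 3, count = 26
total = total + count  # -> total = 29
if total > 44:  # condition is False
else:
    count = total // 2  # -> count = 14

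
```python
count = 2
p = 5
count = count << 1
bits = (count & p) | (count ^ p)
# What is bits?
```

Trace (tracking bits):
count = 2  # -> count = 2
p = 5  # -> p = 5
count = count << 1  # -> count = 4
bits = count & p | count ^ p  # -> bits = 5

Answer: 5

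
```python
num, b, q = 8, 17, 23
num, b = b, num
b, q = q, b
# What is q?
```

Answer: 8

Derivation:
Trace (tracking q):
num, b, q = (8, 17, 23)  # -> num = 8, b = 17, q = 23
num, b = (b, num)  # -> num = 17, b = 8
b, q = (q, b)  # -> b = 23, q = 8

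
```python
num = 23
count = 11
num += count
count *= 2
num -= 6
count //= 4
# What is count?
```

Trace (tracking count):
num = 23  # -> num = 23
count = 11  # -> count = 11
num += count  # -> num = 34
count *= 2  # -> count = 22
num -= 6  # -> num = 28
count //= 4  # -> count = 5

Answer: 5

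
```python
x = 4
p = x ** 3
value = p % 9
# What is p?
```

Trace (tracking p):
x = 4  # -> x = 4
p = x ** 3  # -> p = 64
value = p % 9  # -> value = 1

Answer: 64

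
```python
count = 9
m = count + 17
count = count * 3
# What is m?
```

Trace (tracking m):
count = 9  # -> count = 9
m = count + 17  # -> m = 26
count = count * 3  # -> count = 27

Answer: 26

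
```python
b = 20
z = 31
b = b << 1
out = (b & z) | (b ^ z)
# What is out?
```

Answer: 63

Derivation:
Trace (tracking out):
b = 20  # -> b = 20
z = 31  # -> z = 31
b = b << 1  # -> b = 40
out = b & z | b ^ z  # -> out = 63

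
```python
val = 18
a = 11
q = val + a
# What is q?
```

Answer: 29

Derivation:
Trace (tracking q):
val = 18  # -> val = 18
a = 11  # -> a = 11
q = val + a  # -> q = 29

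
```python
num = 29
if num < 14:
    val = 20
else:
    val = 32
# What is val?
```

Trace (tracking val):
num = 29  # -> num = 29
if num < 14:  # condition is False
else:
    val = 32  # -> val = 32

Answer: 32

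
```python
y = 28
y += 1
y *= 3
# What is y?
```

Answer: 87

Derivation:
Trace (tracking y):
y = 28  # -> y = 28
y += 1  # -> y = 29
y *= 3  # -> y = 87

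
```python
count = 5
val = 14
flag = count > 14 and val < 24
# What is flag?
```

Trace (tracking flag):
count = 5  # -> count = 5
val = 14  # -> val = 14
flag = count > 14 and val < 24  # -> flag = False

Answer: False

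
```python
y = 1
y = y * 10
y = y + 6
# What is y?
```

Trace (tracking y):
y = 1  # -> y = 1
y = y * 10  # -> y = 10
y = y + 6  # -> y = 16

Answer: 16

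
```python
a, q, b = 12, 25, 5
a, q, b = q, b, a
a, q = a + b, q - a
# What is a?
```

Trace (tracking a):
a, q, b = (12, 25, 5)  # -> a = 12, q = 25, b = 5
a, q, b = (q, b, a)  # -> a = 25, q = 5, b = 12
a, q = (a + b, q - a)  # -> a = 37, q = -20

Answer: 37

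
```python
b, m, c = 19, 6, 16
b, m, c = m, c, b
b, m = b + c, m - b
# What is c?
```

Answer: 19

Derivation:
Trace (tracking c):
b, m, c = (19, 6, 16)  # -> b = 19, m = 6, c = 16
b, m, c = (m, c, b)  # -> b = 6, m = 16, c = 19
b, m = (b + c, m - b)  # -> b = 25, m = 10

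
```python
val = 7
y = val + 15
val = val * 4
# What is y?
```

Trace (tracking y):
val = 7  # -> val = 7
y = val + 15  # -> y = 22
val = val * 4  # -> val = 28

Answer: 22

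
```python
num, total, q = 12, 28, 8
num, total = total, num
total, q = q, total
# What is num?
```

Trace (tracking num):
num, total, q = (12, 28, 8)  # -> num = 12, total = 28, q = 8
num, total = (total, num)  # -> num = 28, total = 12
total, q = (q, total)  # -> total = 8, q = 12

Answer: 28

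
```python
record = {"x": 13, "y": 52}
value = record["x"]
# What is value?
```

Answer: 13

Derivation:
Trace (tracking value):
record = {'x': 13, 'y': 52}  # -> record = {'x': 13, 'y': 52}
value = record['x']  # -> value = 13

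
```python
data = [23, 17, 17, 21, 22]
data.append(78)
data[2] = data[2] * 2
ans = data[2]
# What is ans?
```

Trace (tracking ans):
data = [23, 17, 17, 21, 22]  # -> data = [23, 17, 17, 21, 22]
data.append(78)  # -> data = [23, 17, 17, 21, 22, 78]
data[2] = data[2] * 2  # -> data = [23, 17, 34, 21, 22, 78]
ans = data[2]  # -> ans = 34

Answer: 34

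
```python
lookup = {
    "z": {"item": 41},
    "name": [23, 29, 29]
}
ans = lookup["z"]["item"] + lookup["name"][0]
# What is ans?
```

Trace (tracking ans):
lookup = {'z': {'item': 41}, 'name': [23, 29, 29]}  # -> lookup = {'z': {'item': 41}, 'name': [23, 29, 29]}
ans = lookup['z']['item'] + lookup['name'][0]  # -> ans = 64

Answer: 64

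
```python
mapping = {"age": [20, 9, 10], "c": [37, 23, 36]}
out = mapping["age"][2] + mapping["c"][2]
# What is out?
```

Trace (tracking out):
mapping = {'age': [20, 9, 10], 'c': [37, 23, 36]}  # -> mapping = {'age': [20, 9, 10], 'c': [37, 23, 36]}
out = mapping['age'][2] + mapping['c'][2]  # -> out = 46

Answer: 46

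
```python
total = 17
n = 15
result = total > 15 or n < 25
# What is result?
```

Trace (tracking result):
total = 17  # -> total = 17
n = 15  # -> n = 15
result = total > 15 or n < 25  # -> result = True

Answer: True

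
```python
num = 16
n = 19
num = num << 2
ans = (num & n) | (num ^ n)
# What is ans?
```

Trace (tracking ans):
num = 16  # -> num = 16
n = 19  # -> n = 19
num = num << 2  # -> num = 64
ans = num & n | num ^ n  # -> ans = 83

Answer: 83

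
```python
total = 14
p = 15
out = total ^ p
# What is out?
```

Trace (tracking out):
total = 14  # -> total = 14
p = 15  # -> p = 15
out = total ^ p  # -> out = 1

Answer: 1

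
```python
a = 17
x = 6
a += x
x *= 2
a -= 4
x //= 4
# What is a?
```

Answer: 19

Derivation:
Trace (tracking a):
a = 17  # -> a = 17
x = 6  # -> x = 6
a += x  # -> a = 23
x *= 2  # -> x = 12
a -= 4  # -> a = 19
x //= 4  # -> x = 3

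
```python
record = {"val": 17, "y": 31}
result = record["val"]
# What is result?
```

Answer: 17

Derivation:
Trace (tracking result):
record = {'val': 17, 'y': 31}  # -> record = {'val': 17, 'y': 31}
result = record['val']  # -> result = 17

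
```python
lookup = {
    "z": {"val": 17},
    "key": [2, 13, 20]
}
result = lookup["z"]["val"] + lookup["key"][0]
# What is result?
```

Answer: 19

Derivation:
Trace (tracking result):
lookup = {'z': {'val': 17}, 'key': [2, 13, 20]}  # -> lookup = {'z': {'val': 17}, 'key': [2, 13, 20]}
result = lookup['z']['val'] + lookup['key'][0]  # -> result = 19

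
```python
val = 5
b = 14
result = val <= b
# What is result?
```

Trace (tracking result):
val = 5  # -> val = 5
b = 14  # -> b = 14
result = val <= b  # -> result = True

Answer: True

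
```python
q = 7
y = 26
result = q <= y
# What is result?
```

Answer: True

Derivation:
Trace (tracking result):
q = 7  # -> q = 7
y = 26  # -> y = 26
result = q <= y  # -> result = True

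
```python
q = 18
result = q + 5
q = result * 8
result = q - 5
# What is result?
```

Trace (tracking result):
q = 18  # -> q = 18
result = q + 5  # -> result = 23
q = result * 8  # -> q = 184
result = q - 5  # -> result = 179

Answer: 179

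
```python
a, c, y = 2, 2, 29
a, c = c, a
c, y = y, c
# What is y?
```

Trace (tracking y):
a, c, y = (2, 2, 29)  # -> a = 2, c = 2, y = 29
a, c = (c, a)  # -> a = 2, c = 2
c, y = (y, c)  # -> c = 29, y = 2

Answer: 2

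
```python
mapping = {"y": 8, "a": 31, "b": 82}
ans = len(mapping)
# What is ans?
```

Trace (tracking ans):
mapping = {'y': 8, 'a': 31, 'b': 82}  # -> mapping = {'y': 8, 'a': 31, 'b': 82}
ans = len(mapping)  # -> ans = 3

Answer: 3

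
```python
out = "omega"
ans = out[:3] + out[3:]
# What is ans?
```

Answer: 'omega'

Derivation:
Trace (tracking ans):
out = 'omega'  # -> out = 'omega'
ans = out[:3] + out[3:]  # -> ans = 'omega'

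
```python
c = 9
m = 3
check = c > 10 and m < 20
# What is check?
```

Trace (tracking check):
c = 9  # -> c = 9
m = 3  # -> m = 3
check = c > 10 and m < 20  # -> check = False

Answer: False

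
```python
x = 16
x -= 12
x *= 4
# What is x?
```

Answer: 16

Derivation:
Trace (tracking x):
x = 16  # -> x = 16
x -= 12  # -> x = 4
x *= 4  # -> x = 16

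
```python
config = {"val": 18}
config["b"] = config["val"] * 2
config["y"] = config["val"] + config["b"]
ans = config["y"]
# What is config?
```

Trace (tracking config):
config = {'val': 18}  # -> config = {'val': 18}
config['b'] = config['val'] * 2  # -> config = {'val': 18, 'b': 36}
config['y'] = config['val'] + config['b']  # -> config = {'val': 18, 'b': 36, 'y': 54}
ans = config['y']  # -> ans = 54

Answer: {'val': 18, 'b': 36, 'y': 54}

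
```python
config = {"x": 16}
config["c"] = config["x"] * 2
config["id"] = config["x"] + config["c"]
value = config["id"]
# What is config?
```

Trace (tracking config):
config = {'x': 16}  # -> config = {'x': 16}
config['c'] = config['x'] * 2  # -> config = {'x': 16, 'c': 32}
config['id'] = config['x'] + config['c']  # -> config = {'x': 16, 'c': 32, 'id': 48}
value = config['id']  # -> value = 48

Answer: {'x': 16, 'c': 32, 'id': 48}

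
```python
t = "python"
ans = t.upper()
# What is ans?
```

Answer: 'PYTHON'

Derivation:
Trace (tracking ans):
t = 'python'  # -> t = 'python'
ans = t.upper()  # -> ans = 'PYTHON'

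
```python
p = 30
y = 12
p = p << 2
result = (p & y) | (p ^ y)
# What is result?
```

Trace (tracking result):
p = 30  # -> p = 30
y = 12  # -> y = 12
p = p << 2  # -> p = 120
result = p & y | p ^ y  # -> result = 124

Answer: 124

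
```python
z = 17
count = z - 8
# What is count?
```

Trace (tracking count):
z = 17  # -> z = 17
count = z - 8  # -> count = 9

Answer: 9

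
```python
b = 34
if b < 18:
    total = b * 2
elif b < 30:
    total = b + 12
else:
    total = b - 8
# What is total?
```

Answer: 26

Derivation:
Trace (tracking total):
b = 34  # -> b = 34
if b < 18:  # condition is False
elif b < 30:  # condition is False
else:
    total = b - 8  # -> total = 26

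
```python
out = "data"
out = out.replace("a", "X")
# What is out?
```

Answer: 'dXtX'

Derivation:
Trace (tracking out):
out = 'data'  # -> out = 'data'
out = out.replace('a', 'X')  # -> out = 'dXtX'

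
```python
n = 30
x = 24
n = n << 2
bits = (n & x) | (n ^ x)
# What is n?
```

Answer: 120

Derivation:
Trace (tracking n):
n = 30  # -> n = 30
x = 24  # -> x = 24
n = n << 2  # -> n = 120
bits = n & x | n ^ x  # -> bits = 120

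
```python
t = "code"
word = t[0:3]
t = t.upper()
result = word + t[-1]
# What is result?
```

Answer: 'codE'

Derivation:
Trace (tracking result):
t = 'code'  # -> t = 'code'
word = t[0:3]  # -> word = 'cod'
t = t.upper()  # -> t = 'CODE'
result = word + t[-1]  # -> result = 'codE'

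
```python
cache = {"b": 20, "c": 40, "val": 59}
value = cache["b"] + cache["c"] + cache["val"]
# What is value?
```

Answer: 119

Derivation:
Trace (tracking value):
cache = {'b': 20, 'c': 40, 'val': 59}  # -> cache = {'b': 20, 'c': 40, 'val': 59}
value = cache['b'] + cache['c'] + cache['val']  # -> value = 119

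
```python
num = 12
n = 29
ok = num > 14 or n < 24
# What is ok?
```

Answer: False

Derivation:
Trace (tracking ok):
num = 12  # -> num = 12
n = 29  # -> n = 29
ok = num > 14 or n < 24  # -> ok = False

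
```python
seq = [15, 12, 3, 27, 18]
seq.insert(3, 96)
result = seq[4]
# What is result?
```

Answer: 27

Derivation:
Trace (tracking result):
seq = [15, 12, 3, 27, 18]  # -> seq = [15, 12, 3, 27, 18]
seq.insert(3, 96)  # -> seq = [15, 12, 3, 96, 27, 18]
result = seq[4]  # -> result = 27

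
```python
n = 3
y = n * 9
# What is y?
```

Answer: 27

Derivation:
Trace (tracking y):
n = 3  # -> n = 3
y = n * 9  # -> y = 27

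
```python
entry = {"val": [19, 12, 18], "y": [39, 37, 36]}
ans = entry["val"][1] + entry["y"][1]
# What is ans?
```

Answer: 49

Derivation:
Trace (tracking ans):
entry = {'val': [19, 12, 18], 'y': [39, 37, 36]}  # -> entry = {'val': [19, 12, 18], 'y': [39, 37, 36]}
ans = entry['val'][1] + entry['y'][1]  # -> ans = 49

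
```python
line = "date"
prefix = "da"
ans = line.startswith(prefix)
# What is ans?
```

Trace (tracking ans):
line = 'date'  # -> line = 'date'
prefix = 'da'  # -> prefix = 'da'
ans = line.startswith(prefix)  # -> ans = True

Answer: True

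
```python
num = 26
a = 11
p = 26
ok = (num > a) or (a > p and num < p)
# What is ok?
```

Trace (tracking ok):
num = 26  # -> num = 26
a = 11  # -> a = 11
p = 26  # -> p = 26
ok = num > a or (a > p and num < p)  # -> ok = True

Answer: True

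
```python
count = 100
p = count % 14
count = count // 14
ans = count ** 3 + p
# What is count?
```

Answer: 7

Derivation:
Trace (tracking count):
count = 100  # -> count = 100
p = count % 14  # -> p = 2
count = count // 14  # -> count = 7
ans = count ** 3 + p  # -> ans = 345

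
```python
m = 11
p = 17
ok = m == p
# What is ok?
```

Trace (tracking ok):
m = 11  # -> m = 11
p = 17  # -> p = 17
ok = m == p  # -> ok = False

Answer: False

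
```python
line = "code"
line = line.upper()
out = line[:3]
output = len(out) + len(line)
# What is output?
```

Answer: 7

Derivation:
Trace (tracking output):
line = 'code'  # -> line = 'code'
line = line.upper()  # -> line = 'CODE'
out = line[:3]  # -> out = 'COD'
output = len(out) + len(line)  # -> output = 7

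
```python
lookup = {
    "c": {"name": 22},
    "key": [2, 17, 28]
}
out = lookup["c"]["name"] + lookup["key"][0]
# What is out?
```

Answer: 24

Derivation:
Trace (tracking out):
lookup = {'c': {'name': 22}, 'key': [2, 17, 28]}  # -> lookup = {'c': {'name': 22}, 'key': [2, 17, 28]}
out = lookup['c']['name'] + lookup['key'][0]  # -> out = 24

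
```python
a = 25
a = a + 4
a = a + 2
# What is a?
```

Answer: 31

Derivation:
Trace (tracking a):
a = 25  # -> a = 25
a = a + 4  # -> a = 29
a = a + 2  # -> a = 31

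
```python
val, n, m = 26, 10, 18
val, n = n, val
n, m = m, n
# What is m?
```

Answer: 26

Derivation:
Trace (tracking m):
val, n, m = (26, 10, 18)  # -> val = 26, n = 10, m = 18
val, n = (n, val)  # -> val = 10, n = 26
n, m = (m, n)  # -> n = 18, m = 26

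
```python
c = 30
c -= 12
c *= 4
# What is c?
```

Trace (tracking c):
c = 30  # -> c = 30
c -= 12  # -> c = 18
c *= 4  # -> c = 72

Answer: 72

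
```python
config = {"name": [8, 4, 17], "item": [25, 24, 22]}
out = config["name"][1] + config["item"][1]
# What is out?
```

Answer: 28

Derivation:
Trace (tracking out):
config = {'name': [8, 4, 17], 'item': [25, 24, 22]}  # -> config = {'name': [8, 4, 17], 'item': [25, 24, 22]}
out = config['name'][1] + config['item'][1]  # -> out = 28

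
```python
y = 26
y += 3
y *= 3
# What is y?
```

Trace (tracking y):
y = 26  # -> y = 26
y += 3  # -> y = 29
y *= 3  # -> y = 87

Answer: 87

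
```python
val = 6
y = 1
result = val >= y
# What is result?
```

Answer: True

Derivation:
Trace (tracking result):
val = 6  # -> val = 6
y = 1  # -> y = 1
result = val >= y  # -> result = True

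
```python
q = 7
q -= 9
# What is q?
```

Trace (tracking q):
q = 7  # -> q = 7
q -= 9  # -> q = -2

Answer: -2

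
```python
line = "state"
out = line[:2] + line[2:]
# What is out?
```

Answer: 'state'

Derivation:
Trace (tracking out):
line = 'state'  # -> line = 'state'
out = line[:2] + line[2:]  # -> out = 'state'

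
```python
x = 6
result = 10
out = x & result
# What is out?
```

Answer: 2

Derivation:
Trace (tracking out):
x = 6  # -> x = 6
result = 10  # -> result = 10
out = x & result  # -> out = 2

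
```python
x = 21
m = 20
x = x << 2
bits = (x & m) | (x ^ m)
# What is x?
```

Trace (tracking x):
x = 21  # -> x = 21
m = 20  # -> m = 20
x = x << 2  # -> x = 84
bits = x & m | x ^ m  # -> bits = 84

Answer: 84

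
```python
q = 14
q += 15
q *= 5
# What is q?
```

Trace (tracking q):
q = 14  # -> q = 14
q += 15  # -> q = 29
q *= 5  # -> q = 145

Answer: 145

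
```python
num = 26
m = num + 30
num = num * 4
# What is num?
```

Answer: 104

Derivation:
Trace (tracking num):
num = 26  # -> num = 26
m = num + 30  # -> m = 56
num = num * 4  # -> num = 104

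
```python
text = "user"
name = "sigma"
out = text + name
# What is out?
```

Trace (tracking out):
text = 'user'  # -> text = 'user'
name = 'sigma'  # -> name = 'sigma'
out = text + name  # -> out = 'usersigma'

Answer: 'usersigma'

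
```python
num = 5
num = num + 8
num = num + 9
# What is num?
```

Answer: 22

Derivation:
Trace (tracking num):
num = 5  # -> num = 5
num = num + 8  # -> num = 13
num = num + 9  # -> num = 22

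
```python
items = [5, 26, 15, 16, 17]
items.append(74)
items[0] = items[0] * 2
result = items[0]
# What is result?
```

Trace (tracking result):
items = [5, 26, 15, 16, 17]  # -> items = [5, 26, 15, 16, 17]
items.append(74)  # -> items = [5, 26, 15, 16, 17, 74]
items[0] = items[0] * 2  # -> items = [10, 26, 15, 16, 17, 74]
result = items[0]  # -> result = 10

Answer: 10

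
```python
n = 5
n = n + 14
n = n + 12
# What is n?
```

Answer: 31

Derivation:
Trace (tracking n):
n = 5  # -> n = 5
n = n + 14  # -> n = 19
n = n + 12  # -> n = 31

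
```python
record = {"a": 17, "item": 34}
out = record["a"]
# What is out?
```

Trace (tracking out):
record = {'a': 17, 'item': 34}  # -> record = {'a': 17, 'item': 34}
out = record['a']  # -> out = 17

Answer: 17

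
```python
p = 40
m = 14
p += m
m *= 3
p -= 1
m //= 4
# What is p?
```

Answer: 53

Derivation:
Trace (tracking p):
p = 40  # -> p = 40
m = 14  # -> m = 14
p += m  # -> p = 54
m *= 3  # -> m = 42
p -= 1  # -> p = 53
m //= 4  # -> m = 10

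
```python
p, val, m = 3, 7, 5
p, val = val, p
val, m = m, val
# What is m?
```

Trace (tracking m):
p, val, m = (3, 7, 5)  # -> p = 3, val = 7, m = 5
p, val = (val, p)  # -> p = 7, val = 3
val, m = (m, val)  # -> val = 5, m = 3

Answer: 3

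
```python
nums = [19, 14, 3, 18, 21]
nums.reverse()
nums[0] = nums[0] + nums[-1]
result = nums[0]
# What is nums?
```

Trace (tracking nums):
nums = [19, 14, 3, 18, 21]  # -> nums = [19, 14, 3, 18, 21]
nums.reverse()  # -> nums = [21, 18, 3, 14, 19]
nums[0] = nums[0] + nums[-1]  # -> nums = [40, 18, 3, 14, 19]
result = nums[0]  # -> result = 40

Answer: [40, 18, 3, 14, 19]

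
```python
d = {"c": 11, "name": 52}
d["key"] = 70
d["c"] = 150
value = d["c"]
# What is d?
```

Answer: {'c': 150, 'name': 52, 'key': 70}

Derivation:
Trace (tracking d):
d = {'c': 11, 'name': 52}  # -> d = {'c': 11, 'name': 52}
d['key'] = 70  # -> d = {'c': 11, 'name': 52, 'key': 70}
d['c'] = 150  # -> d = {'c': 150, 'name': 52, 'key': 70}
value = d['c']  # -> value = 150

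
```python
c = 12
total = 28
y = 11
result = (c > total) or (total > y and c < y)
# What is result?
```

Trace (tracking result):
c = 12  # -> c = 12
total = 28  # -> total = 28
y = 11  # -> y = 11
result = c > total or (total > y and c < y)  # -> result = False

Answer: False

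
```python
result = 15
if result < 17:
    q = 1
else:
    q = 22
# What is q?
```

Answer: 1

Derivation:
Trace (tracking q):
result = 15  # -> result = 15
if result < 17:  # condition is True
    q = 1  # -> q = 1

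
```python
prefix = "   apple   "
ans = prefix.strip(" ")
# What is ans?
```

Trace (tracking ans):
prefix = '   apple   '  # -> prefix = '   apple   '
ans = prefix.strip(' ')  # -> ans = 'apple'

Answer: 'apple'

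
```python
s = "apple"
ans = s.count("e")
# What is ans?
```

Trace (tracking ans):
s = 'apple'  # -> s = 'apple'
ans = s.count('e')  # -> ans = 1

Answer: 1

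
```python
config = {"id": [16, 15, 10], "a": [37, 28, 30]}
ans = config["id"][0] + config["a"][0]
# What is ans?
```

Trace (tracking ans):
config = {'id': [16, 15, 10], 'a': [37, 28, 30]}  # -> config = {'id': [16, 15, 10], 'a': [37, 28, 30]}
ans = config['id'][0] + config['a'][0]  # -> ans = 53

Answer: 53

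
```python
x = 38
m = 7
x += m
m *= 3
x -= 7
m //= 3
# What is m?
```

Trace (tracking m):
x = 38  # -> x = 38
m = 7  # -> m = 7
x += m  # -> x = 45
m *= 3  # -> m = 21
x -= 7  # -> x = 38
m //= 3  # -> m = 7

Answer: 7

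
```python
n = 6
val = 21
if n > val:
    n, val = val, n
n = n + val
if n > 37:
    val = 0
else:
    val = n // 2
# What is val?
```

Trace (tracking val):
n = 6  # -> n = 6
val = 21  # -> val = 21
if n > val:  # condition is False
n = n + val  # -> n = 27
if n > 37:  # condition is False
else:
    val = n // 2  # -> val = 13

Answer: 13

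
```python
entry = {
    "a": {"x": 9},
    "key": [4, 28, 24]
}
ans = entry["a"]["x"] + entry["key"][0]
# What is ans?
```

Answer: 13

Derivation:
Trace (tracking ans):
entry = {'a': {'x': 9}, 'key': [4, 28, 24]}  # -> entry = {'a': {'x': 9}, 'key': [4, 28, 24]}
ans = entry['a']['x'] + entry['key'][0]  # -> ans = 13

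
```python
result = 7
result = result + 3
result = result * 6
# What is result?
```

Trace (tracking result):
result = 7  # -> result = 7
result = result + 3  # -> result = 10
result = result * 6  # -> result = 60

Answer: 60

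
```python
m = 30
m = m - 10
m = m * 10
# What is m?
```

Answer: 200

Derivation:
Trace (tracking m):
m = 30  # -> m = 30
m = m - 10  # -> m = 20
m = m * 10  # -> m = 200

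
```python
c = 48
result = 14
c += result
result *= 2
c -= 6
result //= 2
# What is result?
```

Answer: 14

Derivation:
Trace (tracking result):
c = 48  # -> c = 48
result = 14  # -> result = 14
c += result  # -> c = 62
result *= 2  # -> result = 28
c -= 6  # -> c = 56
result //= 2  # -> result = 14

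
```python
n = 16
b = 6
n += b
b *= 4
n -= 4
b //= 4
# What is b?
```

Trace (tracking b):
n = 16  # -> n = 16
b = 6  # -> b = 6
n += b  # -> n = 22
b *= 4  # -> b = 24
n -= 4  # -> n = 18
b //= 4  # -> b = 6

Answer: 6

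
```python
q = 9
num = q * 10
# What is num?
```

Trace (tracking num):
q = 9  # -> q = 9
num = q * 10  # -> num = 90

Answer: 90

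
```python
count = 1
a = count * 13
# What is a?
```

Answer: 13

Derivation:
Trace (tracking a):
count = 1  # -> count = 1
a = count * 13  # -> a = 13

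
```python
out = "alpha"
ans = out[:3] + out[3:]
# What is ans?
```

Answer: 'alpha'

Derivation:
Trace (tracking ans):
out = 'alpha'  # -> out = 'alpha'
ans = out[:3] + out[3:]  # -> ans = 'alpha'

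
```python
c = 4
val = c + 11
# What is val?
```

Answer: 15

Derivation:
Trace (tracking val):
c = 4  # -> c = 4
val = c + 11  # -> val = 15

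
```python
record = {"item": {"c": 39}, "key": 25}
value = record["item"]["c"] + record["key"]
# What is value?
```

Trace (tracking value):
record = {'item': {'c': 39}, 'key': 25}  # -> record = {'item': {'c': 39}, 'key': 25}
value = record['item']['c'] + record['key']  # -> value = 64

Answer: 64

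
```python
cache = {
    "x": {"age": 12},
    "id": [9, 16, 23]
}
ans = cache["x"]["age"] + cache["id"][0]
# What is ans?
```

Answer: 21

Derivation:
Trace (tracking ans):
cache = {'x': {'age': 12}, 'id': [9, 16, 23]}  # -> cache = {'x': {'age': 12}, 'id': [9, 16, 23]}
ans = cache['x']['age'] + cache['id'][0]  # -> ans = 21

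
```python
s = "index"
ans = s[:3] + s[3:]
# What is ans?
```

Answer: 'index'

Derivation:
Trace (tracking ans):
s = 'index'  # -> s = 'index'
ans = s[:3] + s[3:]  # -> ans = 'index'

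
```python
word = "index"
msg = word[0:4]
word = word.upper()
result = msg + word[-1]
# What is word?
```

Answer: 'INDEX'

Derivation:
Trace (tracking word):
word = 'index'  # -> word = 'index'
msg = word[0:4]  # -> msg = 'inde'
word = word.upper()  # -> word = 'INDEX'
result = msg + word[-1]  # -> result = 'indeX'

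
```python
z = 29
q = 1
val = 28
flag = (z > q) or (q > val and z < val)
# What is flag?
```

Answer: True

Derivation:
Trace (tracking flag):
z = 29  # -> z = 29
q = 1  # -> q = 1
val = 28  # -> val = 28
flag = z > q or (q > val and z < val)  # -> flag = True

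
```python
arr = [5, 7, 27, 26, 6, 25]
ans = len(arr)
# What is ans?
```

Trace (tracking ans):
arr = [5, 7, 27, 26, 6, 25]  # -> arr = [5, 7, 27, 26, 6, 25]
ans = len(arr)  # -> ans = 6

Answer: 6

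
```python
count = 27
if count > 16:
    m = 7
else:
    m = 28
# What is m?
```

Trace (tracking m):
count = 27  # -> count = 27
if count > 16:  # condition is True
    m = 7  # -> m = 7

Answer: 7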